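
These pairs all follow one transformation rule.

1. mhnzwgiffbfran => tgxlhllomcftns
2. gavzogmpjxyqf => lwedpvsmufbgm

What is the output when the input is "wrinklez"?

fkrqtoxc

Looking at the pairs, the operation is to shift every letter 6 places forward in the alphabet (wrapping around), then reverse the string.
For "wrinklez", step one produces "cxotqrkf"; step two turns that into "fkrqtoxc".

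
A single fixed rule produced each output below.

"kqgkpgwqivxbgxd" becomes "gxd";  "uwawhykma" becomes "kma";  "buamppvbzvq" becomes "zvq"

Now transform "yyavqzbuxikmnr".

mnr

Looking at the pairs, the operation is to keep only the last 3 characters.
"yyavqzbuxikmnr" → "mnr".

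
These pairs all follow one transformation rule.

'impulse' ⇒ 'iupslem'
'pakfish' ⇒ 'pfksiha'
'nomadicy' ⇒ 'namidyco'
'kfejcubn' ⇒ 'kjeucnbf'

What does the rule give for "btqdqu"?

The transformation: swap each adjacent pair of characters (1↔2, 3↔4, ...), then move the first character to the end.
Starting from "btqdqu": after the first operation, "tbdquq"; after the second, "bdquqt".

bdquqt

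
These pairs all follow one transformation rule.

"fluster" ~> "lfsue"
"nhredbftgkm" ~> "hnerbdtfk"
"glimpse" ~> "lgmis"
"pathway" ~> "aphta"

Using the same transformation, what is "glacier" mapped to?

lgcae

In each case the input is transformed by: swap each adjacent pair of characters (1↔2, 3↔4, ...), then delete the last 2 characters.
On "glacier" that produces "lgcae".
(Check on "pathway": → "aphtawy" → "aphta" ✓)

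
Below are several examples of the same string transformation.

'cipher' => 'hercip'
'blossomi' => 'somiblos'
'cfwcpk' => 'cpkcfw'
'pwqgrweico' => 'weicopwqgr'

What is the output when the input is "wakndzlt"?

dzltwakn

In each case the input is transformed by: swap the front and back halves of the string.
On "wakndzlt" that produces "dzltwakn".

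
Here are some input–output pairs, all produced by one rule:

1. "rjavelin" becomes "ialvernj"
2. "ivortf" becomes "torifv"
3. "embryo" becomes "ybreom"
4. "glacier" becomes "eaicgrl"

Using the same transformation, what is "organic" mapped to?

ignaocr

What's happening: take characters alternately from the front and the back (1st, last, 2nd, 2nd-last, ...), then move the first 3 characters to the end (rotate left by 3).
"organic" → "ocrigna" → "ignaocr".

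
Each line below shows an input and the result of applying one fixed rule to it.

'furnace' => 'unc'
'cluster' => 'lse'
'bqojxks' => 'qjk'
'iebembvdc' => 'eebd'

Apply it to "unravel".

The rule is to keep every other character starting from the second (positions 2nd, 4th, 6th, ...).
Applying that to "unravel" gives "nae".

nae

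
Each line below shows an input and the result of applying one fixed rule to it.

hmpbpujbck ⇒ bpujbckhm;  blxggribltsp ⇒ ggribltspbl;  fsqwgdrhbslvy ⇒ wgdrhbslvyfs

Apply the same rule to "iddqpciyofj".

The rule is to move the first 3 characters to the end (rotate left by 3), then delete the last character.
"iddqpciyofj" → "qpciyofjidd" → "qpciyofjid".

qpciyofjid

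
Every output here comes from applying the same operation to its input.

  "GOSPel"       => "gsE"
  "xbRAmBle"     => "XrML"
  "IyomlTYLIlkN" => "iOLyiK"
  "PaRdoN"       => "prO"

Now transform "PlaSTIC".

In each case the input is transformed by: keep every other character starting from the first (positions 1st, 3rd, 5th, ...), then flip the case of every letter.
On "PlaSTIC": the first step gives "PaTC", and the second then gives "pAtc".

pAtc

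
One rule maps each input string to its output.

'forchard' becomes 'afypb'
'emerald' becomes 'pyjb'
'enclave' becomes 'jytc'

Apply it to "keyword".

umpb

The pattern: delete the first 3 characters, then shift every letter 2 places backward in the alphabet (wrapping around).
"keyword" → "word" → "umpb".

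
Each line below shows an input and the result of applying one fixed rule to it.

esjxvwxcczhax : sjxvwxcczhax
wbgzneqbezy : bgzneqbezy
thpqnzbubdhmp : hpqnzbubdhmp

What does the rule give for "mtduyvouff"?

The pattern: delete the first character.
Applying that to "mtduyvouff" gives "tduyvouff".

tduyvouff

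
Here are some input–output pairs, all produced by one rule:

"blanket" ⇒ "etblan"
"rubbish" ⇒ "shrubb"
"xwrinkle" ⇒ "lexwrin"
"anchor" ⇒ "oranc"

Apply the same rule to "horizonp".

nphoriz

The rule is to move the last 3 characters to the front (rotate right by 3), then delete the first character.
On "horizonp": the first step gives "onphoriz", and the second then gives "nphoriz".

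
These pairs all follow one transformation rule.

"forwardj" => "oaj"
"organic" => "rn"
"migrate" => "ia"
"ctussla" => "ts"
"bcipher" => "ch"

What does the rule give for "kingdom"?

id

Each output is the input with this applied: keep one character in every 3, starting at position 2 (positions 2nd, 5th, 8th, ...).
Applying that to "kingdom" gives "id".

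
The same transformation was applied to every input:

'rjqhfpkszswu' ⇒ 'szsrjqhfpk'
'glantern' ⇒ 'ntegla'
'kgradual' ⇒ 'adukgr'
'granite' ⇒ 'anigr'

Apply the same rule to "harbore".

rboha

In each case the input is transformed by: delete the last 2 characters, then move the last 3 characters to the front (rotate right by 3).
"harbore" → "harbo" → "rboha".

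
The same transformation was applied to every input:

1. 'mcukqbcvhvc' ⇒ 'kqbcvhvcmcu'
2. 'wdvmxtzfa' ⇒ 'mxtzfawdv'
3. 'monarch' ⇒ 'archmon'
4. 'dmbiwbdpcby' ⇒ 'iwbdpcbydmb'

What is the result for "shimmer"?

mmershi

In each case the input is transformed by: move the first 3 characters to the end (rotate left by 3).
So "shimmer" becomes "mmershi".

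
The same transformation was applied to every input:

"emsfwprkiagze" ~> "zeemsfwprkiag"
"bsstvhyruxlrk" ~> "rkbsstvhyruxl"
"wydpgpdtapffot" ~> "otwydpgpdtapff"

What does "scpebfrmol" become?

The rule is to move the last 2 characters to the front (rotate right by 2).
Doing the same to "scpebfrmol": "olscpebfrm".

olscpebfrm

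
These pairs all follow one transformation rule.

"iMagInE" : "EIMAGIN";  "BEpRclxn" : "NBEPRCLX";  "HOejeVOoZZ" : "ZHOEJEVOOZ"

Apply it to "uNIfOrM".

MUNIFOR

What's happening: move the last character to the front, then convert every letter to uppercase.
On "uNIfOrM": the first step gives "MuNIfOr", and the second then gives "MUNIFOR".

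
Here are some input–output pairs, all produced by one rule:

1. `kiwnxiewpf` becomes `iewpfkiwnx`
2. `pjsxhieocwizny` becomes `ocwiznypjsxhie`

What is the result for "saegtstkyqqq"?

tkyqqqsaegts

Looking at the pairs, the operation is to swap the front and back halves of the string.
On "saegtstkyqqq" that produces "tkyqqqsaegts".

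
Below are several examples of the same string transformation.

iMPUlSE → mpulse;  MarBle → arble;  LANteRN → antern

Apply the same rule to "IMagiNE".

The pattern: delete the first character, then convert every letter to lowercase.
Applying that to "IMagiNE" gives "magine".

magine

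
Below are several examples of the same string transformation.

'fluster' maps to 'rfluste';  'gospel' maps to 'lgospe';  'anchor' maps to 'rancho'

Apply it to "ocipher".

Rule — move the last character to the front.
Applying that to "ocipher" gives "rociphe".

rociphe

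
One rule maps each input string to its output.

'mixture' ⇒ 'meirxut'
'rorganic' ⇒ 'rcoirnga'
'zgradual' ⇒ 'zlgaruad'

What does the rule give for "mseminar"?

Rule — take characters alternately from the front and the back (1st, last, 2nd, 2nd-last, ...).
On "mseminar" that produces "mrsaenmi".

mrsaenmi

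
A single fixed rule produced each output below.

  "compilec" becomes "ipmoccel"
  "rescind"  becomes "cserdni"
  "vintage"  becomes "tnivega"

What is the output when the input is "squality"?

Looking at the pairs, the operation is to move the last 3 characters to the front (rotate right by 3), then reverse the string.
Starting from "squality": after the first operation, "itysqual"; after the second, "lauqsyti".

lauqsyti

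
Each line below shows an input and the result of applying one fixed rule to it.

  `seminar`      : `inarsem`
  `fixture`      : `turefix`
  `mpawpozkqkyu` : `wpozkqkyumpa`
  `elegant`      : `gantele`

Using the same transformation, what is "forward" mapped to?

wardfor

The transformation: move the first 3 characters to the end (rotate left by 3).
On "forward" that produces "wardfor".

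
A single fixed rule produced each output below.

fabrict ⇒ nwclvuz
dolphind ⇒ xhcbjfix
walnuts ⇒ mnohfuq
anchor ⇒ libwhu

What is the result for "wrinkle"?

yfehclq

Rule — reverse the string, then shift every letter 6 places backward in the alphabet (wrapping around).
"wrinkle" → "elknirw" → "yfehclq".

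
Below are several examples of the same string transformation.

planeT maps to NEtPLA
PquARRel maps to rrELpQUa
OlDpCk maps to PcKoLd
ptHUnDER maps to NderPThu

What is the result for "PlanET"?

Rule — flip the case of every letter, then swap the front and back halves of the string.
Applying that to "PlanET" gives "NetpLA".

NetpLA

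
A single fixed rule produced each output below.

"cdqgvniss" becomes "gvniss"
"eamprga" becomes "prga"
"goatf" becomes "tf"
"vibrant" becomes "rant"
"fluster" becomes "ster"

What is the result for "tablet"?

The rule is to delete the first 3 characters.
"tablet" → "let".

let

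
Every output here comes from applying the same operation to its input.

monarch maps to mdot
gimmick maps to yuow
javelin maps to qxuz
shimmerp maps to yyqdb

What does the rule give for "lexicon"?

Each output is the input with this applied: delete the first 3 characters, then shift every letter 12 places forward in the alphabet (wrapping around).
Applying both steps to "lexicon": "icon", then "uoaz".

uoaz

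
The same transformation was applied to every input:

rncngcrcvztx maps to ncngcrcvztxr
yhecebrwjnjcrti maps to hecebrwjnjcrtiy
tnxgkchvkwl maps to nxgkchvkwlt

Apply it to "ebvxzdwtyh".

bvxzdwtyhe

The transformation: move the first character to the end.
Applying that to "ebvxzdwtyh" gives "bvxzdwtyhe".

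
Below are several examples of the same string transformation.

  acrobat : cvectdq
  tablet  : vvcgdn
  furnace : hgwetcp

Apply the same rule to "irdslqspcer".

kttgfeurnus

The transformation: shift every letter 2 places forward in the alphabet (wrapping around), then take characters alternately from the front and the back (1st, last, 2nd, 2nd-last, ...).
On "irdslqspcer" that produces "kttgfeurnus".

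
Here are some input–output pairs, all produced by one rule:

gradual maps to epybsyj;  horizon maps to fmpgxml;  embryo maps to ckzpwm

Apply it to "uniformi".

slgdmpkg

What's happening: shift every letter 2 places backward in the alphabet (wrapping around).
For "uniformi" the result is "slgdmpkg".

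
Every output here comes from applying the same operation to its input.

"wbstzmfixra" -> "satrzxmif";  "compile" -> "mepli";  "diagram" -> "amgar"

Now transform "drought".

otuhg

In each case the input is transformed by: delete the first 2 characters, then take characters alternately from the front and the back (1st, last, 2nd, 2nd-last, ...).
Working it through for "drought": intermediate "ought", final "otuhg".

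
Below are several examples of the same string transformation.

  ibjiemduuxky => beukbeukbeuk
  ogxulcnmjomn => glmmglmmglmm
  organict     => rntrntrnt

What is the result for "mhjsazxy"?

The transformation: keep one character in every 3, starting at position 2 (positions 2nd, 5th, 8th, ...), then write the whole string 3 times in a row.
"mhjsazxy" → "hay" → "hayhayhay".

hayhayhay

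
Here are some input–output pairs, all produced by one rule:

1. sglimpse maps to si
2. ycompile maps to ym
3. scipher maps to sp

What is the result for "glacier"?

gc

Rule — move the last 2 characters to the front (rotate right by 2), then keep one character in every 3, starting at position 3 (positions 3rd, 6th, 9th, ...).
For "glacier" the result is "gc".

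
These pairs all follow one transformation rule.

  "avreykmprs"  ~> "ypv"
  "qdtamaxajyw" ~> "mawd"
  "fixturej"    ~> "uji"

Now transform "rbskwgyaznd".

wadb

Each output is the input with this applied: keep one character in every 3, starting at position 2 (positions 2nd, 5th, 8th, ...), then move the first character to the end.
On "rbskwgyaznd": the first step gives "bwad", and the second then gives "wadb".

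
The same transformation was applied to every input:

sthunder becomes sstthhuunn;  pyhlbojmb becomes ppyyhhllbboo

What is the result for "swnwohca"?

sswwnnwwoo

In each case the input is transformed by: delete the last 3 characters, then double every character.
On "swnwohca": the first step gives "swnwo", and the second then gives "sswwnnwwoo".
(Check on "pyhlbojmb": → "pyhlbo" → "ppyyhhllbboo" ✓)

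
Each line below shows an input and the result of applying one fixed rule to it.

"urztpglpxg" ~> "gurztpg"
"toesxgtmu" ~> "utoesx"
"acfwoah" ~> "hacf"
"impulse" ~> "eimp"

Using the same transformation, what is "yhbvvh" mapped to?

In each case the input is transformed by: move the last character to the front, then delete the last 3 characters.
For "yhbvvh", step one produces "hyhbvv"; step two turns that into "hyh".

hyh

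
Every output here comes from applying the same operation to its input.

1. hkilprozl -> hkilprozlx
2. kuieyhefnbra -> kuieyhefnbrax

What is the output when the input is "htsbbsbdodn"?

The transformation: append "x".
Applying that to "htsbbsbdodn" gives "htsbbsbdodnx".

htsbbsbdodnx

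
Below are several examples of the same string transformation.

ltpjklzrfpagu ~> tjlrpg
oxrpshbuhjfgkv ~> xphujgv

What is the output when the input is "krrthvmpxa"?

rtvpa

The rule is to keep every other character starting from the second (positions 2nd, 4th, 6th, ...).
Applying that to "krrthvmpxa" gives "rtvpa".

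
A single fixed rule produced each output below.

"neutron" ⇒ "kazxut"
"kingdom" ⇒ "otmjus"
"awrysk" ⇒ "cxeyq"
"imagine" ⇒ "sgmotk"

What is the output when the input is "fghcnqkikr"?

mnitwqoqx

The pattern: shift every letter 6 places forward in the alphabet (wrapping around), then delete the first character.
Working it through for "fghcnqkikr": intermediate "lmnitwqoqx", final "mnitwqoqx".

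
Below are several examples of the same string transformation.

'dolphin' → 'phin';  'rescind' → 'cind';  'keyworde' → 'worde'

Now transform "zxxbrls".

brls

Rule — delete the first 3 characters.
Doing the same to "zxxbrls": "brls".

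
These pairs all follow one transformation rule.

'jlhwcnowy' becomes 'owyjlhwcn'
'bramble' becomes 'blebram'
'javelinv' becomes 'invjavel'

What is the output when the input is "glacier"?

The transformation: move the last 3 characters to the front (rotate right by 3).
Doing the same to "glacier": "ierglac".

ierglac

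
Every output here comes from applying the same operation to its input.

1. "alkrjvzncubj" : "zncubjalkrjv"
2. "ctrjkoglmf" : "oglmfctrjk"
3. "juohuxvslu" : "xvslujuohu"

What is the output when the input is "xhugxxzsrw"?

In each case the input is transformed by: swap the front and back halves of the string.
For "xhugxxzsrw" the result is "xzsrwxhugx".

xzsrwxhugx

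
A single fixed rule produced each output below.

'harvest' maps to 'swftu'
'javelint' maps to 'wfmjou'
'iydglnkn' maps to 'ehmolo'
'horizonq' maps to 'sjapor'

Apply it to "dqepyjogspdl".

fqzkphtqem

Each output is the input with this applied: shift every letter 1 place forward in the alphabet (wrapping around), then delete the first 2 characters.
For "dqepyjogspdl", step one produces "erfqzkphtqem"; step two turns that into "fqzkphtqem".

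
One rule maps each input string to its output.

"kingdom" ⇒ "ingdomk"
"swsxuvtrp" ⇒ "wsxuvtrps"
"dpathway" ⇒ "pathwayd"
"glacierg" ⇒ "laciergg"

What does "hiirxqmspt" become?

The rule is to move the first character to the end.
"hiirxqmspt" → "iirxqmspth".

iirxqmspth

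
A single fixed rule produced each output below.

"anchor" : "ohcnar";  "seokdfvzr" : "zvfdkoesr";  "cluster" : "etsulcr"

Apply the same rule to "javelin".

The pattern: move the last character to the front, then reverse the string.
"javelin" → "ilevajn".

ilevajn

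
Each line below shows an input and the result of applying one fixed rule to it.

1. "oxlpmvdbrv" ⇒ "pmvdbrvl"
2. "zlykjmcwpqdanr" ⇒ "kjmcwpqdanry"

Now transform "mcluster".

usterl

The pattern: delete the first 2 characters, then move the first character to the end.
For "mcluster", step one produces "luster"; step two turns that into "usterl".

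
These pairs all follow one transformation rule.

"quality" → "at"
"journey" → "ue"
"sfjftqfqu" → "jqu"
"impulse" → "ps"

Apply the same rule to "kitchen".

What's happening: keep one character in every 3, starting at position 3 (positions 3rd, 6th, 9th, ...).
Doing the same to "kitchen": "te".

te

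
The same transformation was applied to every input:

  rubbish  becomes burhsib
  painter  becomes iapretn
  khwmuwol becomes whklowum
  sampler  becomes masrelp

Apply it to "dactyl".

Each output is the input with this applied: move the first 3 characters to the end (rotate left by 3), then reverse the string.
For "dactyl", step one produces "tyldac"; step two turns that into "cadlyt".

cadlyt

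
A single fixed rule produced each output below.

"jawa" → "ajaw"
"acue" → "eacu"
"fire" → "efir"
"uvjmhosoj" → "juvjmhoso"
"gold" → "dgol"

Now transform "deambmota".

adeambmot

Rule — move the last character to the front.
So "deambmota" becomes "adeambmot".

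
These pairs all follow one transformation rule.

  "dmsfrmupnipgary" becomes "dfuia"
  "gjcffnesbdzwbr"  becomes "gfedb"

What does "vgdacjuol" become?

What's happening: keep one character in every 3, starting at position 1 (positions 1st, 4th, 7th, ...).
On "vgdacjuol" that produces "vau".

vau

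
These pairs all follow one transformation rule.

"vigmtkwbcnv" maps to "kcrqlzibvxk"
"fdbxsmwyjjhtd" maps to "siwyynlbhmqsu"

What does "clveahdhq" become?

fwswptkar

Each output is the input with this applied: shift every letter 11 places backward in the alphabet (wrapping around), then reverse the string.
Starting from "clveahdhq": after the first operation, "raktpwswf"; after the second, "fwswptkar".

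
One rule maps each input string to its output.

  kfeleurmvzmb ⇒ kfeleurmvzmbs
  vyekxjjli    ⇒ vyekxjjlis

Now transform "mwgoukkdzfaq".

Each output is the input with this applied: append "s".
So "mwgoukkdzfaq" becomes "mwgoukkdzfaqs".

mwgoukkdzfaqs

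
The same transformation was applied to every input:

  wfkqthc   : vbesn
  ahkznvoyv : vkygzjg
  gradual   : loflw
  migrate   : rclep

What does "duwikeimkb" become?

htvptxvm

The rule is to shift every letter 11 places forward in the alphabet (wrapping around), then delete the first 2 characters.
On "duwikeimkb": the first step gives "ofhtvptxvm", and the second then gives "htvptxvm".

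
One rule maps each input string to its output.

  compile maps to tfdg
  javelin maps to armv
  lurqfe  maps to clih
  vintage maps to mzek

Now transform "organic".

fixr

Each output is the input with this applied: shift every letter 9 places backward in the alphabet (wrapping around), then keep only the first 4 characters.
"organic" → "fixrezt" → "fixr".
(Check on "vintage": → "mzekrxv" → "mzek" ✓)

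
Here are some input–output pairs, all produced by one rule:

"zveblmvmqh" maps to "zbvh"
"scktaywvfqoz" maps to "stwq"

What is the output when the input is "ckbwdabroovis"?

The transformation: keep one character in every 3, starting at position 1 (positions 1st, 4th, 7th, ...).
"ckbwdabroovis" → "cwbos".

cwbos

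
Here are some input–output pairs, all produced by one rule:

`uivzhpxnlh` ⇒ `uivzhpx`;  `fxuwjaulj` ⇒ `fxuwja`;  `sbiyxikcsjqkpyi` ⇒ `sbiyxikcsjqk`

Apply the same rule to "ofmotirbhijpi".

ofmotirbhi

Each output is the input with this applied: delete the last 3 characters.
Doing the same to "ofmotirbhijpi": "ofmotirbhi".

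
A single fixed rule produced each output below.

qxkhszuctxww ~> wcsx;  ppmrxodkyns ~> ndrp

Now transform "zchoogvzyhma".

What's happening: reverse the string, then keep one character in every 3, starting at position 2 (positions 2nd, 5th, 8th, ...).
Working it through for "zchoogvzyhma": intermediate "amhyzvgoohcz", final "mzoc".

mzoc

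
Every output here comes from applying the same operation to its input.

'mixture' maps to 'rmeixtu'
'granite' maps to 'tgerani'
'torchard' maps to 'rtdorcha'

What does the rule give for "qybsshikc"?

What's happening: swap the first and last characters, then move the last 2 characters to the front (rotate right by 2).
On "qybsshikc": the first step gives "cybsshikq", and the second then gives "kqcybsshi".

kqcybsshi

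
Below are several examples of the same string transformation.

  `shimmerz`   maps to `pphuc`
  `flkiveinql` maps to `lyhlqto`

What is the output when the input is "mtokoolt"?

nrrow

Rule — shift every letter 3 places forward in the alphabet (wrapping around), then delete the first 3 characters.
Doing the same to "mtokoolt": "nrrow".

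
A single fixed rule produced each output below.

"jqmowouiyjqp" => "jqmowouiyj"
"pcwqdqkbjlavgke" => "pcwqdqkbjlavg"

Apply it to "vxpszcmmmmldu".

In each case the input is transformed by: delete the last 2 characters.
So "vxpszcmmmmldu" becomes "vxpszcmmmml".

vxpszcmmmml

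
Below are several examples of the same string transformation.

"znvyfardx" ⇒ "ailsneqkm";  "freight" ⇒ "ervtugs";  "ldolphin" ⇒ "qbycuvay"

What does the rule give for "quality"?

Rule — move the first character to the end, then shift every letter 13 places forward in the alphabet (wrapping around) — i.e. ROT13.
For "quality", step one produces "ualityq"; step two turns that into "hnyvgld".
(Check on "freight": → "reightf" → "ervtugs" ✓)

hnyvgld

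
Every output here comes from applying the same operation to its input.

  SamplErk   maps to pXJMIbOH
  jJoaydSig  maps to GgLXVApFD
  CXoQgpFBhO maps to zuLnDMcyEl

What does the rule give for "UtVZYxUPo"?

rQswvUrmL

Rule — flip the case of every letter, then shift every letter 3 places backward in the alphabet (wrapping around).
Applying that to "UtVZYxUPo" gives "rQswvUrmL".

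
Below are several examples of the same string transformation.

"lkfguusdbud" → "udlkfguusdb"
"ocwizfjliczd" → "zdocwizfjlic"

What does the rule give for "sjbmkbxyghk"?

hksjbmkbxyg

The pattern: move the last 2 characters to the front (rotate right by 2).
Doing the same to "sjbmkbxyghk": "hksjbmkbxyg".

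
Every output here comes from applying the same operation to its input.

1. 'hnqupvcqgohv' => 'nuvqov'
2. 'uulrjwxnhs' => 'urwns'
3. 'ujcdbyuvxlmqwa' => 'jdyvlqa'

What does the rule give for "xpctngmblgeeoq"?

What's happening: keep every other character starting from the second (positions 2nd, 4th, 6th, ...).
Applying that to "xpctngmblgeeoq" gives "ptgbgeq".

ptgbgeq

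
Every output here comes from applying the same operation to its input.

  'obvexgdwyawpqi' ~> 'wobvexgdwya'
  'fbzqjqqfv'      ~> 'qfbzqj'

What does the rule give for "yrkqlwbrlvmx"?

lyrkqlwbr

The pattern: delete the last 3 characters, then move the last character to the front.
For "yrkqlwbrlvmx", step one produces "yrkqlwbrl"; step two turns that into "lyrkqlwbr".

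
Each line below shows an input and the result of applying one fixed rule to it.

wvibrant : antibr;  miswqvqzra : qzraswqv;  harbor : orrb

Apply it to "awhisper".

In each case the input is transformed by: delete the first 2 characters, then swap the front and back halves of the string.
Doing the same to "awhisper": "perhis".

perhis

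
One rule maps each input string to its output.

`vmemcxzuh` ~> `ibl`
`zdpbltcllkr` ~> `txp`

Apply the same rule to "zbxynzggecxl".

In each case the input is transformed by: shift every letter 4 places forward in the alphabet (wrapping around), then keep one character in every 3, starting at position 3 (positions 3rd, 6th, 9th, ...).
Applying both steps to "zbxynzggecxl": "dfbcrdkkigbp", then "bdip".
(Check on "zdpbltcllkr": → "dhtfpxgppov" → "txp" ✓)

bdip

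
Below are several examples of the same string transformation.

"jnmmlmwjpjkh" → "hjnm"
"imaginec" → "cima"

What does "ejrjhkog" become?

gejr

Each output is the input with this applied: move the first 3 characters to the end (rotate left by 3), then keep only the last 4 characters.
Starting from "ejrjhkog": after the first operation, "jhkogejr"; after the second, "gejr".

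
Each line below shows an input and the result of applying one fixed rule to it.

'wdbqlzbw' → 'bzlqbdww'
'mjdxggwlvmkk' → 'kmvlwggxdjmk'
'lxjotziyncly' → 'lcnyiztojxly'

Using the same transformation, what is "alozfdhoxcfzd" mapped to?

zfcxohdfzolad

Each output is the input with this applied: reverse the string, then move the first character to the end.
Applying both steps to "alozfdhoxcfzd": "dzfcxohdfzola", then "zfcxohdfzolad".
(Check on "mjdxggwlvmkk": → "kkmvlwggxdjm" → "kmvlwggxdjmk" ✓)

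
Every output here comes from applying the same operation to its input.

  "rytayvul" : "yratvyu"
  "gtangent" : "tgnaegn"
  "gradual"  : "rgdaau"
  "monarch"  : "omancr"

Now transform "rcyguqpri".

crgyqurp

Looking at the pairs, the operation is to delete the last character, then swap each adjacent pair of characters (1↔2, 3↔4, ...).
Applying both steps to "rcyguqpri": "rcyguqpr", then "crgyqurp".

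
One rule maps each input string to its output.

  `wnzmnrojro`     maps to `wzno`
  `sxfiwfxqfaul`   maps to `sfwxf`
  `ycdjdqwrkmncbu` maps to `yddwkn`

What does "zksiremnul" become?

zsrm

What's happening: delete the last 2 characters, then keep every other character starting from the first (positions 1st, 3rd, 5th, ...).
Working it through for "zksiremnul": intermediate "zksiremn", final "zsrm".
(Check on "wnzmnrojro": → "wnzmnroj" → "wzno" ✓)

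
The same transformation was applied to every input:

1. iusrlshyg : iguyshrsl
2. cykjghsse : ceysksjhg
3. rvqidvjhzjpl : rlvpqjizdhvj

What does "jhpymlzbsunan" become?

jnhapnyumslbz

What's happening: take characters alternately from the front and the back (1st, last, 2nd, 2nd-last, ...).
"jhpymlzbsunan" → "jnhapnyumslbz".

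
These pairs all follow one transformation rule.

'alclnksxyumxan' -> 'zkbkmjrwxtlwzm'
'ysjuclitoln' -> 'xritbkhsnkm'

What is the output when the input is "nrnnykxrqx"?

Each output is the input with this applied: shift every letter 1 place backward in the alphabet (wrapping around).
Doing the same to "nrnnykxrqx": "mqmmxjwqpw".

mqmmxjwqpw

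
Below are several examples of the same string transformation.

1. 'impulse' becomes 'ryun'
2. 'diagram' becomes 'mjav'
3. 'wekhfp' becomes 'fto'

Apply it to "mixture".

vgdn

In each case the input is transformed by: shift every letter 9 places forward in the alphabet (wrapping around), then keep every other character starting from the first (positions 1st, 3rd, 5th, ...).
Applying both steps to "mixture": "vrgcdan", then "vgdn".
(Check on "diagram": → "mrjpajv" → "mjav" ✓)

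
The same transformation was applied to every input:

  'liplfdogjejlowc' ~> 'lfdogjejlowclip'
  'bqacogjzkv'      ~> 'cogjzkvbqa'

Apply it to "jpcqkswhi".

The pattern: move the first 3 characters to the end (rotate left by 3).
For "jpcqkswhi" the result is "qkswhijpc".

qkswhijpc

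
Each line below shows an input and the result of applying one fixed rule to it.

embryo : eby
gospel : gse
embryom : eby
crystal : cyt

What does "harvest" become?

hre

Each output is the input with this applied: delete the last character, then keep every other character starting from the first (positions 1st, 3rd, 5th, ...).
Working it through for "harvest": intermediate "harves", final "hre".
(Check on "gospel": → "gospe" → "gse" ✓)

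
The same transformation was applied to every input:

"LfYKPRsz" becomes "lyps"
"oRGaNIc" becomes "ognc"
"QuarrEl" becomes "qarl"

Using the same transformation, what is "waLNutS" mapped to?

The pattern: keep every other character starting from the first (positions 1st, 3rd, 5th, ...), then convert every letter to lowercase.
Working it through for "waLNutS": intermediate "wLuS", final "wlus".
(Check on "QuarrEl": → "Qarl" → "qarl" ✓)

wlus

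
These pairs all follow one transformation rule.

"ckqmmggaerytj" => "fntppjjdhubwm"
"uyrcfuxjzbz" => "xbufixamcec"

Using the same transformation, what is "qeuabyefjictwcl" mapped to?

thxdebhimlfwzfo

The pattern: shift every letter 3 places forward in the alphabet (wrapping around).
"qeuabyefjictwcl" → "thxdebhimlfwzfo".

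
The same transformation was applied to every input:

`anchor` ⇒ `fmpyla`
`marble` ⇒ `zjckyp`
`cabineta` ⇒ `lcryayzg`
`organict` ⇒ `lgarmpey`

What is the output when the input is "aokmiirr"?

ggppymik

Rule — swap the front and back halves of the string, then shift every letter 2 places backward in the alphabet (wrapping around).
Applying both steps to "aokmiirr": "iirraokm", then "ggppymik".
(Check on "marble": → "blemar" → "zjckyp" ✓)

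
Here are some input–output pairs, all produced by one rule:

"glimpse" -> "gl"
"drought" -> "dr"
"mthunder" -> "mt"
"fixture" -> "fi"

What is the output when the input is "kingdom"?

Looking at the pairs, the operation is to keep only the first 2 characters.
Applying that to "kingdom" gives "ki".

ki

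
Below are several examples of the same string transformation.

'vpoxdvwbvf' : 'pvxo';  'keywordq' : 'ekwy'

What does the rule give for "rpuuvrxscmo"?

pruu

Each output is the input with this applied: swap each adjacent pair of characters (1↔2, 3↔4, ...), then keep only the first 4 characters.
Doing the same to "rpuuvrxscmo": "pruu".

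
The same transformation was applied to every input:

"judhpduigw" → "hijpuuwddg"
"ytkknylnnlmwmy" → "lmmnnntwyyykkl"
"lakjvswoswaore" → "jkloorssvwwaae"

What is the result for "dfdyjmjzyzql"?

jjlmqyyzzddf

The pattern: sort the characters into alphabetical order, then move the first 3 characters to the end (rotate left by 3).
For "dfdyjmjzyzql", step one produces "ddfjjlmqyyzz"; step two turns that into "jjlmqyyzzddf".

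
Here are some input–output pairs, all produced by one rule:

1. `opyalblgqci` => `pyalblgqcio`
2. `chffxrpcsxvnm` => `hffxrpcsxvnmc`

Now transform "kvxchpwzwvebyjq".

vxchpwzwvebyjqk

The transformation: move the first character to the end.
Doing the same to "kvxchpwzwvebyjq": "vxchpwzwvebyjqk".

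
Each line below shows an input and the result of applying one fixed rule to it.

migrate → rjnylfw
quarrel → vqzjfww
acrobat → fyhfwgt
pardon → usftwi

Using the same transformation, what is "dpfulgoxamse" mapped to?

Rule — take characters alternately from the front and the back (1st, last, 2nd, 2nd-last, ...), then shift every letter 5 places forward in the alphabet (wrapping around).
For "dpfulgoxamse", step one produces "depsfmualxgo"; step two turns that into "ijuxkrzfqclt".

ijuxkrzfqclt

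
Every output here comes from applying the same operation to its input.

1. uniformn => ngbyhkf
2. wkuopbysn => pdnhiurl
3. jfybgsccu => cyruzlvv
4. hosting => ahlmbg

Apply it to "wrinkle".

pkbgde

The transformation: delete the last character, then shift every letter 7 places backward in the alphabet (wrapping around).
On "wrinkle" that produces "pkbgde".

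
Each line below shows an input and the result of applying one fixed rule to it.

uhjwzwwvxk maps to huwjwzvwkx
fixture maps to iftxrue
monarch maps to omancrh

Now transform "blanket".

lbnaekt

Looking at the pairs, the operation is to swap each adjacent pair of characters (1↔2, 3↔4, ...).
Applying that to "blanket" gives "lbnaekt".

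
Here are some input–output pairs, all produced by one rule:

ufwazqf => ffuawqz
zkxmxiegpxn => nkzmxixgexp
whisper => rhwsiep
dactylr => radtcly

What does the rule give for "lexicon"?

The pattern: swap each adjacent pair of characters (1↔2, 3↔4, ...), then move the last character to the front.
Working it through for "lexicon": intermediate "elixocn", final "nelixoc".

nelixoc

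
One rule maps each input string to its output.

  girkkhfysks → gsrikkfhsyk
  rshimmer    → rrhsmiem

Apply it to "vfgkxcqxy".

vygfxkqcx

Rule — move the last character to the front, then swap each adjacent pair of characters (1↔2, 3↔4, ...).
Starting from "vfgkxcqxy": after the first operation, "yvfgkxcqx"; after the second, "vygfxkqcx".
(Check on "rshimmer": → "rrshimme" → "rrhsmiem" ✓)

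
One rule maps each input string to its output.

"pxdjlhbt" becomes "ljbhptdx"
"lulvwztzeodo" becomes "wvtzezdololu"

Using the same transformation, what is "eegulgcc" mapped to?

The transformation: move the first 3 characters to the end (rotate left by 3), then swap each adjacent pair of characters (1↔2, 3↔4, ...).
On "eegulgcc": the first step gives "ulgcceeg", and the second then gives "lucgecge".
(Check on "pxdjlhbt": → "jlhbtpxd" → "ljbhptdx" ✓)

lucgecge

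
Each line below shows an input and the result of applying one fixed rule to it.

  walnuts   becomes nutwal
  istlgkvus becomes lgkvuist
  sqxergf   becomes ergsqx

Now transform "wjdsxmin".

In each case the input is transformed by: delete the last character, then move the first 3 characters to the end (rotate left by 3).
For "wjdsxmin", step one produces "wjdsxmi"; step two turns that into "sxmiwjd".

sxmiwjd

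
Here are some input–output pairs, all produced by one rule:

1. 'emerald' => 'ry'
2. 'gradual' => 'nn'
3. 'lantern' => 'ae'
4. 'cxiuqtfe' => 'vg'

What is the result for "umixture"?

In each case the input is transformed by: keep one character in every 3, starting at position 3 (positions 3rd, 6th, 9th, ...), then shift every letter 13 places forward in the alphabet (wrapping around) — i.e. ROT13.
On "umixture": the first step gives "iu", and the second then gives "vh".
(Check on "cxiuqtfe": → "it" → "vg" ✓)

vh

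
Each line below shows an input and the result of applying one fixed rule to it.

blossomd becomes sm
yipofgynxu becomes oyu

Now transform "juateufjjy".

tfy

The pattern: move the first character to the end, then keep one character in every 3, starting at position 3 (positions 3rd, 6th, 9th, ...).
Applying both steps to "juateufjjy": "uateufjjyj", then "tfy".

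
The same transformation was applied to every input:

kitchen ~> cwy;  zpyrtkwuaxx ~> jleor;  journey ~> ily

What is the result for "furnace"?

ohw

The transformation: shift every letter 6 places backward in the alphabet (wrapping around), then keep every other character starting from the second (positions 2nd, 4th, 6th, ...).
Starting from "furnace": after the first operation, "zolhuwy"; after the second, "ohw".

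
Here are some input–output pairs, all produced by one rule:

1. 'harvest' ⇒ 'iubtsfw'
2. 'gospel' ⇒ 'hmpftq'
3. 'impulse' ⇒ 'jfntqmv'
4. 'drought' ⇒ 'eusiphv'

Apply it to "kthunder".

lsufievo

What's happening: take characters alternately from the front and the back (1st, last, 2nd, 2nd-last, ...), then shift every letter 1 place forward in the alphabet (wrapping around).
For "kthunder", step one produces "krtehdun"; step two turns that into "lsufievo".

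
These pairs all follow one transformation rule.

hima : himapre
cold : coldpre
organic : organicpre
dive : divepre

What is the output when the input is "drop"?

droppre

Each output is the input with this applied: append "pre".
Doing the same to "drop": "droppre".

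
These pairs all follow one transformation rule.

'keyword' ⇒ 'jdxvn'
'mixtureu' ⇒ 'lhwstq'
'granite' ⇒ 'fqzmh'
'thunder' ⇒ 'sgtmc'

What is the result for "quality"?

ptzkh

What's happening: shift every letter 1 place backward in the alphabet (wrapping around), then delete the last 2 characters.
For "quality" the result is "ptzkh".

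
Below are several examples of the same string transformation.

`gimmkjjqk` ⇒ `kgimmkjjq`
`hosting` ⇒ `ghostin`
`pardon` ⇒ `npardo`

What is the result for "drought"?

The transformation: move the last character to the front.
So "drought" becomes "tdrough".

tdrough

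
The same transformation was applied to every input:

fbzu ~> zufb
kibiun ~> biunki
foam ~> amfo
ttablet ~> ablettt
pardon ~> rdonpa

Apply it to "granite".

anitegr

In each case the input is transformed by: move the first 2 characters to the end (rotate left by 2).
Doing the same to "granite": "anitegr".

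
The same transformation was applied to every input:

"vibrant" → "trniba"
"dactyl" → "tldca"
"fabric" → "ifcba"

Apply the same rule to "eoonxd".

In each case the input is transformed by: sort the characters into reverse alphabetical order, then delete the first character.
Working it through for "eoonxd": intermediate "xooned", final "ooned".

ooned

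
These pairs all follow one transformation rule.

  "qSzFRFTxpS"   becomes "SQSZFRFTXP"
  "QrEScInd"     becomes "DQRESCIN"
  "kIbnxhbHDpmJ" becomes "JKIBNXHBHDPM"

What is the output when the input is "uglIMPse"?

EUGLIMPS

Looking at the pairs, the operation is to move the last character to the front, then convert every letter to uppercase.
Working it through for "uglIMPse": intermediate "euglIMPs", final "EUGLIMPS".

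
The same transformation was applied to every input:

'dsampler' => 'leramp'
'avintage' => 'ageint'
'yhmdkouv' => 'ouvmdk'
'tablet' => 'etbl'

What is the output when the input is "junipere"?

erenip

The pattern: delete the first 2 characters, then swap the front and back halves of the string.
Working it through for "junipere": intermediate "nipere", final "erenip".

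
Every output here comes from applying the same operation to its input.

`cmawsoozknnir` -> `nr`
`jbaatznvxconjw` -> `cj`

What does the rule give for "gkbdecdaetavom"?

Looking at the pairs, the operation is to keep one character in every 3, starting at position 1 (positions 1st, 4th, 7th, ...), then delete the first 3 characters.
Starting from "gkbdecdaetavom": after the first operation, "gddto"; after the second, "to".

to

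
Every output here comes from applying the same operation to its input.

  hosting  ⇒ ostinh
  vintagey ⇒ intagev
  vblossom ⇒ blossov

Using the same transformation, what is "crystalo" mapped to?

The rule is to delete the last character, then move the first character to the end.
"crystalo" → "crystal" → "rystalc".

rystalc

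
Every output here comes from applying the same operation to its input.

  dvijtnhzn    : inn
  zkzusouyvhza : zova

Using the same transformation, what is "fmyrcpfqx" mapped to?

Each output is the input with this applied: keep one character in every 3, starting at position 3 (positions 3rd, 6th, 9th, ...).
"fmyrcpfqx" → "ypx".

ypx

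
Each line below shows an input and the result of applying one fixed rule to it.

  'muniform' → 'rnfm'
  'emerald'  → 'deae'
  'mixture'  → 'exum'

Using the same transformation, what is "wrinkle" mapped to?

eikw

In each case the input is transformed by: keep every other character starting from the first (positions 1st, 3rd, 5th, ...), then swap the first and last characters.
For "wrinkle" the result is "eikw".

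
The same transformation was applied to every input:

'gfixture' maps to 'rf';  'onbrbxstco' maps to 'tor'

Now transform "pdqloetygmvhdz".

Each output is the input with this applied: swap the front and back halves of the string, then keep one character in every 3, starting at position 3 (positions 3rd, 6th, 9th, ...).
On "pdqloetygmvhdz": the first step gives "ygmvhdzpdqloet", and the second then gives "mddo".

mddo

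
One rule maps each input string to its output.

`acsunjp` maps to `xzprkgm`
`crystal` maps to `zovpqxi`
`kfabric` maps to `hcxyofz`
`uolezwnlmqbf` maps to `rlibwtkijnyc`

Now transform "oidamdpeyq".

Looking at the pairs, the operation is to shift every letter 3 places backward in the alphabet (wrapping around).
On "oidamdpeyq" that produces "lfaxjambvn".

lfaxjambvn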